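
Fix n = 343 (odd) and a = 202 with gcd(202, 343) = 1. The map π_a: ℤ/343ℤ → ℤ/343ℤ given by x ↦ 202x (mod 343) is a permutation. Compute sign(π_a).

-1

Orbit of 316 under x↦202x: [316, 34, 8, 244, 239, 258, 323]… (length divides ord_343(202)).
Cycle lengths of π_202 on ℤ/343ℤ: [98, 98, 98, 14, 14, 14, 2, 2, 2, 1]; 10 cycles in total.
343 − 10 = 333 transpositions; sign(π) = (−1)^333 = -1.
Via Zolotarev, sign(π_{202}) = (202|343) = -1.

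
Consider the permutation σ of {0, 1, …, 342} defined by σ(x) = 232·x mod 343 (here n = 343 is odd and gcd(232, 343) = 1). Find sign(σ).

Trace 64: π^k(64) = [64, 99, 330, 71, 8, 141, 127] for k=0..6.
The orbit structure of x ↦ 232x mod 343: 19 orbits of sizes [49, 49, 49, 49, 49, 49, 7, 7, 7, 7, 7, 7, 1, 1, 1, 1, 1, 1, 1].
19 cycles on 343: each ℓ→(−1)^(ℓ−1), product (−1)^324 = +1.
Via Zolotarev, sign(π_{232}) = (232|343) = +1.

+1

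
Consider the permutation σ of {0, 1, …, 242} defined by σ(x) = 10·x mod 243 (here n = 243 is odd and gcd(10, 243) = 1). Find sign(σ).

+1

Orbit of 208 under x↦10x: [208, 136, 145, 235, 163, 172, 19]… (length divides ord_243(10)).
Cycle type of π: 27×6 + 9×6 + 3×6 + 1×9; total 27 cycles.
243 − 27 = 216 transpositions; sign(π) = (−1)^216 = +1.
The Jacobi symbol (10|243) = +1 (Zolotarev) agrees.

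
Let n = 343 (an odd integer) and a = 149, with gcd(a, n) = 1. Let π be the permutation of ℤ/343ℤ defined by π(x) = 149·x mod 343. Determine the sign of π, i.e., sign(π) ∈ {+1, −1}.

Trace 232: π^k(232) = [232, 268, 144, 190, 184, 319, 197] for k=0..6.
π_149 has 7 disjoint cycles with lengths [147, 147, 21, 21, 3, 3, 1] on {0,…,342}.
sign(π) = (−1)^{n − #cycles} = (−1)^{343−7} = (−1)^336 = +1.
The Jacobi symbol (149|343) = +1 (Zolotarev) agrees.

+1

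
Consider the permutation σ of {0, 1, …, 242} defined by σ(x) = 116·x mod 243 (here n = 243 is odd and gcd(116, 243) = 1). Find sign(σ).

Start at x=28: 28 → 89 → 118 → 80 → 46 → 233 → 55 → … (one orbit).
Decompose π into cycles: lengths [54, 54, 54, 18, 18, 18, 6, 6, 6, 2, 2, 2, 2, 1] (14 cycles, including the fixed point 0).
Σ(ℓ_i−1) = 243−14 = 229; sign = (−1)^229 = -1.

-1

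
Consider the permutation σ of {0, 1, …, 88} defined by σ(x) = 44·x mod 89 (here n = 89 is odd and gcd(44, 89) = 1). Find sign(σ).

+1

Trace 22: π^k(22) = [22, 78, 50, 64, 57, 16, 81] for k=0..6.
5 cycles of lengths [22, 22, 22, 22, 1].
sign(π) = (−1)^{n − #cycles} = (−1)^{89−5} = (−1)^84 = +1.
The Jacobi symbol (44|89) = +1 (Zolotarev) agrees.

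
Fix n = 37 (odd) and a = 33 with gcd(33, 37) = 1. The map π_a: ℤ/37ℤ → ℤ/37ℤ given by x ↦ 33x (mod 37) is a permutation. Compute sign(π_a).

Orbit of 9 under x↦33x: [9, 1, 33, 16, 10, 34, 12]… (length divides ord_37(33)).
Cycle type of π: 9×4 + 1; total 5 cycles.
sign(π) = (−1)^{n − #cycles} = (−1)^{37−5} = (−1)^32 = +1.
Via Zolotarev, sign(π_{33}) = (33|37) = +1.

+1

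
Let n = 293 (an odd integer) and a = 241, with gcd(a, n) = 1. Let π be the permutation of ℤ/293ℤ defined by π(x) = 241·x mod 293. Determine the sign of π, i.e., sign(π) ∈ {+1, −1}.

-1

Orbit of 21 under x↦241x: [21, 80, 235, 86, 216, 195, 115]… (length divides ord_293(241)).
Cycle lengths of π_241 on ℤ/293ℤ: [292, 1]; 2 cycles in total.
sign(π) = (−1)^{n − #cycles} = (−1)^{293−2} = (−1)^291 = -1.
Via Zolotarev, sign(π_{241}) = (241|293) = -1.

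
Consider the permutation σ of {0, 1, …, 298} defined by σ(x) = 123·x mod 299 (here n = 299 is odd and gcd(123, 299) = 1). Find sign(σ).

Orbit of 123 under x↦123x: [123, 179, 190, 48, 223, 220, 150]… (length divides ord_299(123)).
6 cycles of lengths [132, 132, 12, 11, 11, 1].
Σ(ℓ_i−1) = 299−6 = 293; sign = (−1)^293 = -1.
(123|299)_J = -1 (Zolotarev's lemma cross-check).

-1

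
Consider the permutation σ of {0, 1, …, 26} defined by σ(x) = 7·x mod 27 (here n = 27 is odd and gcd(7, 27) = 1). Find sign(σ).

+1

Start at x=19: 19 → 25 → 13 → 10 → 16 → 4 → 1 → … (one orbit).
Decompose π into cycles: lengths [9, 9, 3, 3, 1, 1, 1] (7 cycles, including the fixed point 0).
27 − 7 = 20 transpositions; sign(π) = (−1)^20 = +1.
(7|27)_J = +1 (Zolotarev's lemma cross-check).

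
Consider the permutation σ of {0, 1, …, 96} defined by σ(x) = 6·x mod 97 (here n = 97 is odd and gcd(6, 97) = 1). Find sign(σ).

Orbit of 61 under x↦6x: [61, 75, 62, 81, 1, 6, 36]… (length divides ord_97(6)).
π_6 has 9 disjoint cycles with lengths [12, 12, 12, 12, 12, 12, 12, 12, 1] on {0,…,96}.
9 cycles on 97: each ℓ→(−1)^(ℓ−1), product (−1)^88 = +1.
(6|97)_J = +1 (Zolotarev's lemma cross-check).

+1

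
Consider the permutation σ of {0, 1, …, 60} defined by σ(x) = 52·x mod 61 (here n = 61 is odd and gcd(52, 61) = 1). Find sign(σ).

+1

Orbit of 60 under x↦52x: [60, 9, 41, 58, 27, 1, 52]… (length divides ord_61(52)).
Cycle lengths of π_52 on ℤ/61ℤ: [10, 10, 10, 10, 10, 10, 1]; 7 cycles in total.
n − c = 61 − 7 = 54; sign = (−1)^54 = +1.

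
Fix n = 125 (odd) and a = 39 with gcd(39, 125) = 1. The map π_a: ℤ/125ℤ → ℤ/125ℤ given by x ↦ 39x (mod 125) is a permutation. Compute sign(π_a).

Start at x=96: 96 → 119 → 16 → 124 → 86 → 104 → 56 → … (one orbit).
Cycle type of π: 50×2 + 10×2 + 2×2 + 1; total 7 cycles.
With 7 cycles on 125 points, sign = (−1)^{125−7} = +1.

+1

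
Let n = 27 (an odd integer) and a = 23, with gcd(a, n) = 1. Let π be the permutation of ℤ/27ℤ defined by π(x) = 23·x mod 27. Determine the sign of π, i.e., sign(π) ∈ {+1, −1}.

-1

Orbit of 16 under x↦23x: [16, 17, 13, 2, 19, 5, 7]… (length divides ord_27(23)).
4 cycles of lengths [18, 6, 2, 1].
4 cycles on 27: each ℓ→(−1)^(ℓ−1), product (−1)^23 = -1.
Via Zolotarev, sign(π_{23}) = (23|27) = -1.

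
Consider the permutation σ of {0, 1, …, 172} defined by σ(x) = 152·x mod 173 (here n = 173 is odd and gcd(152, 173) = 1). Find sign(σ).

Orbit of 95 under x↦152x: [95, 81, 29, 83, 160, 100, 149]… (length divides ord_173(152)).
Cycle type of π: 43×4 + 1; total 5 cycles.
173 − 5 = 168 transpositions; sign(π) = (−1)^168 = +1.

+1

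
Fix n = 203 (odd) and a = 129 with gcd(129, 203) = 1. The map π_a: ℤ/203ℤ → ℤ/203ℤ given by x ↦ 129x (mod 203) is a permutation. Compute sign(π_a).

Orbit of 190 under x↦129x: [190, 150, 65, 62, 81, 96, 1]… (length divides ord_203(129)).
π_129 has 8 disjoint cycles with lengths [42, 42, 42, 42, 14, 14, 6, 1] on {0,…,202}.
sign(π) = (−1)^{n − #cycles} = (−1)^{203−8} = (−1)^195 = -1.
Check: (129/203) = -1 by Zolotarev.

-1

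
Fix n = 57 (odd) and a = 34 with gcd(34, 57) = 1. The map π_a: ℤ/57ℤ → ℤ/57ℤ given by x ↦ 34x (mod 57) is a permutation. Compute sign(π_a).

-1

Start at x=16: 16 → 31 → 28 → 40 → 49 → 13 → 43 → … (one orbit).
Cycle lengths of π_34 on ℤ/57ℤ: [18, 18, 18, 1, 1, 1]; 6 cycles in total.
sign(π) = (−1)^{n − #cycles} = (−1)^{57−6} = (−1)^51 = -1.
Via Zolotarev, sign(π_{34}) = (34|57) = -1.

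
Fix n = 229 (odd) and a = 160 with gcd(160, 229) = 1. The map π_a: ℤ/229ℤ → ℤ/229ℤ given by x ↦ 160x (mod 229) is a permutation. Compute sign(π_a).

-1

Start at x=21: 21 → 154 → 137 → 165 → 65 → 95 → 86 → … (one orbit).
Cycle type of π: 228 + 1; total 2 cycles.
2 cycles on 229: each ℓ→(−1)^(ℓ−1), product (−1)^227 = -1.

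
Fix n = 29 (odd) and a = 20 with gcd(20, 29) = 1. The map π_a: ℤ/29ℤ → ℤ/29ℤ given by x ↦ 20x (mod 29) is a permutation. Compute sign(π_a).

+1

Orbit of 24 under x↦20x: [24, 16, 1, 20, 23, 25, 7]… (length divides ord_29(20)).
The orbit structure of x ↦ 20x mod 29: 5 orbits of sizes [7, 7, 7, 7, 1].
With 5 cycles on 29 points, sign = (−1)^{29−5} = +1.
Check: (20/29) = +1 by Zolotarev.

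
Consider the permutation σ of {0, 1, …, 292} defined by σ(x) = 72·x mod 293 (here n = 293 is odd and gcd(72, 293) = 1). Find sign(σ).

-1

Orbit of 139 under x↦72x: [139, 46, 89, 255, 194, 197, 120]… (length divides ord_293(72)).
The orbit structure of x ↦ 72x mod 293: 2 orbits of sizes [292, 1].
sign(π) = (−1)^{n − #cycles} = (−1)^{293−2} = (−1)^291 = -1.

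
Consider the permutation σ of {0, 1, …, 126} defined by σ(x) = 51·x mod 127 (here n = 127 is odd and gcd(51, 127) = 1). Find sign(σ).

-1

Start at x=8: 8 → 27 → 107 → 123 → 50 → 10 → 2 → … (one orbit).
Cycle lengths of π_51 on ℤ/127ℤ: [42, 42, 42, 1]; 4 cycles in total.
4 cycles on 127: each ℓ→(−1)^(ℓ−1), product (−1)^123 = -1.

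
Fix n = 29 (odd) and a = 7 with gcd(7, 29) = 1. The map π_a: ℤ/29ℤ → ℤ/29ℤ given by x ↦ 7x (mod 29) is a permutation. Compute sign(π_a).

+1

Trace 24: π^k(24) = [24, 23, 16, 25, 1, 7, 20] for k=0..6.
The orbit structure of x ↦ 7x mod 29: 5 orbits of sizes [7, 7, 7, 7, 1].
n − c = 29 − 5 = 24; sign = (−1)^24 = +1.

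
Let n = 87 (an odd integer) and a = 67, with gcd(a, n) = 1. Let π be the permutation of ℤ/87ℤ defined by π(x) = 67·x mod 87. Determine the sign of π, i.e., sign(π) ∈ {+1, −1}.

+1

Trace 64: π^k(64) = [64, 25, 22, 82, 13, 1, 67] for k=0..6.
π_67 has 9 disjoint cycles with lengths [14, 14, 14, 14, 14, 14, 1, 1, 1] on {0,…,86}.
87 − 9 = 78 transpositions; sign(π) = (−1)^78 = +1.
Zolotarev: (67|87) = +1, matching the cycle-count sign.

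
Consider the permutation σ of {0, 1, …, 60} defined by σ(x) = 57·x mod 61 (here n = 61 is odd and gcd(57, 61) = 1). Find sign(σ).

Trace 1: π^k(1) = [1, 57, 16, 58, 12, 13, 9] for k=0..6.
Cycle type of π: 15×4 + 1; total 5 cycles.
n − c = 61 − 5 = 56; sign = (−1)^56 = +1.

+1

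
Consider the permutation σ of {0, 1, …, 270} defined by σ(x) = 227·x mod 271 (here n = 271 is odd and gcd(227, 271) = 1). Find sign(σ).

Trace 199: π^k(199) = [199, 187, 173, 247, 243, 148, 263] for k=0..6.
The orbit structure of x ↦ 227x mod 271: 4 orbits of sizes [90, 90, 90, 1].
4 cycles on 271: each ℓ→(−1)^(ℓ−1), product (−1)^267 = -1.
Check: (227/271) = -1 by Zolotarev.

-1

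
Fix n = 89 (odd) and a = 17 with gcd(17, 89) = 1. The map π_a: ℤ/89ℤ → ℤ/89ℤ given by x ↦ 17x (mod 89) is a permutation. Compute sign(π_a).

Start at x=8: 8 → 47 → 87 → 55 → 45 → 53 → 11 → … (one orbit).
π_17 has 3 disjoint cycles with lengths [44, 44, 1] on {0,…,88}.
With 3 cycles on 89 points, sign = (−1)^{89−3} = +1.
Zolotarev: (17|89) = +1, matching the cycle-count sign.

+1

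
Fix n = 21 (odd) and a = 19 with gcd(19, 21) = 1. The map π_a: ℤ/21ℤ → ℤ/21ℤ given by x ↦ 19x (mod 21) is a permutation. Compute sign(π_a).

-1

Start at x=4: 4 → 13 → 16 → 10 → 1 → 19 → 4 (one orbit).
6 cycles of lengths [6, 6, 6, 1, 1, 1].
6 cycles on 21: each ℓ→(−1)^(ℓ−1), product (−1)^15 = -1.
Via Zolotarev, sign(π_{19}) = (19|21) = -1.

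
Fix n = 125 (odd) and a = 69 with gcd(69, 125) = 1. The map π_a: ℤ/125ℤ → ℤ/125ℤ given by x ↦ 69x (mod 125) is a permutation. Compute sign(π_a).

Start at x=4: 4 → 26 → 44 → 36 → 109 → 21 → 74 → … (one orbit).
7 cycles of lengths [50, 50, 10, 10, 2, 2, 1].
Σ(ℓ_i−1) = 125−7 = 118; sign = (−1)^118 = +1.

+1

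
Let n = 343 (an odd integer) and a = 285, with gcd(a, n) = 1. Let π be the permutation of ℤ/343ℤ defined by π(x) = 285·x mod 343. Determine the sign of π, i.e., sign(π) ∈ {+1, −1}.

-1

Start at x=310: 310 → 199 → 120 → 243 → 312 → 83 → 331 → … (one orbit).
4 cycles of lengths [294, 42, 6, 1].
n − c = 343 − 4 = 339; sign = (−1)^339 = -1.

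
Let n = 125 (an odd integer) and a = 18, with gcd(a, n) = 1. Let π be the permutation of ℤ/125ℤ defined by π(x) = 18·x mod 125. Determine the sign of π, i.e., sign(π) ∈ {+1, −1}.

Start at x=118: 118 → 124 → 107 → 51 → 43 → 24 → 57 → … (one orbit).
12 cycles of lengths [20, 20, 20, 20, 20, 4, 4, 4, 4, 4, 4, 1].
n − c = 125 − 12 = 113; sign = (−1)^113 = -1.
Via Zolotarev, sign(π_{18}) = (18|125) = -1.

-1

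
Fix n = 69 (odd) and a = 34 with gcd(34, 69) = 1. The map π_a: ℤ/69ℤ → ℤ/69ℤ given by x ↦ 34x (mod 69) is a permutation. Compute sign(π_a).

Start at x=61: 61 → 4 → 67 → 1 → 34 → 52 → 43 → … (one orbit).
The orbit structure of x ↦ 34x mod 69: 6 orbits of sizes [22, 22, 22, 1, 1, 1].
6 cycles on 69: each ℓ→(−1)^(ℓ−1), product (−1)^63 = -1.

-1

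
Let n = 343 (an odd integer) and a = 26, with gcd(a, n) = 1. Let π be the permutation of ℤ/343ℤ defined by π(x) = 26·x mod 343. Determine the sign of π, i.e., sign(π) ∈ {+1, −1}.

Trace 300: π^k(300) = [300, 254, 87, 204, 159, 18, 125] for k=0..6.
Cycle type of π: 294 + 42 + 6 + 1; total 4 cycles.
With 4 cycles on 343 points, sign = (−1)^{343−4} = -1.
(26|343)_J = -1 (Zolotarev's lemma cross-check).

-1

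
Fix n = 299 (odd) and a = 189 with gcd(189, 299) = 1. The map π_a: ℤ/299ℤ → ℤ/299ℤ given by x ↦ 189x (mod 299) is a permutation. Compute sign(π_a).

+1

Orbit of 1 under x↦189x: [1, 189, 140, 148, 165, 89, 77]… (length divides ord_299(189)).
π_189 has 5 disjoint cycles with lengths [132, 132, 22, 12, 1] on {0,…,298}.
sign(π) = (−1)^{n − #cycles} = (−1)^{299−5} = (−1)^294 = +1.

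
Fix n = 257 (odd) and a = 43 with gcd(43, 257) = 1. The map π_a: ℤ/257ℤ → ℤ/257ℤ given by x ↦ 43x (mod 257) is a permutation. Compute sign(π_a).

Trace 85: π^k(85) = [85, 57, 138, 23, 218, 122, 106] for k=0..6.
2 cycles of lengths [256, 1].
Σ(ℓ_i−1) = 257−2 = 255; sign = (−1)^255 = -1.

-1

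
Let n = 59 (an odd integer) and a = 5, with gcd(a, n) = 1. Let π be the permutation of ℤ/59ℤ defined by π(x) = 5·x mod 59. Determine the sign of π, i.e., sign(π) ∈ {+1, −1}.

Orbit of 26 under x↦5x: [26, 12, 1, 5, 25, 7, 35]… (length divides ord_59(5)).
3 cycles of lengths [29, 29, 1].
sign(π) = (−1)^{n − #cycles} = (−1)^{59−3} = (−1)^56 = +1.

+1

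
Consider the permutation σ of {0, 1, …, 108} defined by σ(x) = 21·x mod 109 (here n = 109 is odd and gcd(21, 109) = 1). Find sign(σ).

Orbit of 25 under x↦21x: [25, 89, 16, 9, 80, 45, 73]… (length divides ord_109(21)).
Cycle type of π: 27×4 + 1; total 5 cycles.
sign(π) = (−1)^{n − #cycles} = (−1)^{109−5} = (−1)^104 = +1.
The Jacobi symbol (21|109) = +1 (Zolotarev) agrees.

+1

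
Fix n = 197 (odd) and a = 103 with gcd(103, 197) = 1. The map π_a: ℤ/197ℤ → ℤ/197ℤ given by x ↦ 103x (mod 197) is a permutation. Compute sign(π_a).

Start at x=120: 120 → 146 → 66 → 100 → 56 → 55 → 149 → … (one orbit).
Decompose π into cycles: lengths [196, 1] (2 cycles, including the fixed point 0).
n − c = 197 − 2 = 195; sign = (−1)^195 = -1.

-1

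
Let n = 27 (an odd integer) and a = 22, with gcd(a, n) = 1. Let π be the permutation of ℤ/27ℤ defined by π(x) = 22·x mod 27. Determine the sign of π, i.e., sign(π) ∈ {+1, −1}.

Trace 16: π^k(16) = [16, 1, 22, 25, 10, 4, 7] for k=0..6.
π_22 has 7 disjoint cycles with lengths [9, 9, 3, 3, 1, 1, 1] on {0,…,26}.
Σ(ℓ_i−1) = 27−7 = 20; sign = (−1)^20 = +1.
(22|27)_J = +1 (Zolotarev's lemma cross-check).

+1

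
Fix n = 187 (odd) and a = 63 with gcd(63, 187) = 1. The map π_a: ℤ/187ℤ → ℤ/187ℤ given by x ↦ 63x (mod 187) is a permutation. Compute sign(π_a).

+1

Trace 105: π^k(105) = [105, 70, 109, 135, 90, 60, 40] for k=0..6.
Decompose π into cycles: lengths [80, 80, 16, 10, 1] (5 cycles, including the fixed point 0).
With 5 cycles on 187 points, sign = (−1)^{187−5} = +1.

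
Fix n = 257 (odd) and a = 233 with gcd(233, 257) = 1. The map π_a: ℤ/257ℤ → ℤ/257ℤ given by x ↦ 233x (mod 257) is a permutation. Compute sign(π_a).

Start at x=198: 198 → 131 → 197 → 155 → 135 → 101 → 146 → … (one orbit).
Cycle type of π: 256 + 1; total 2 cycles.
sign(π) = (−1)^{n − #cycles} = (−1)^{257−2} = (−1)^255 = -1.

-1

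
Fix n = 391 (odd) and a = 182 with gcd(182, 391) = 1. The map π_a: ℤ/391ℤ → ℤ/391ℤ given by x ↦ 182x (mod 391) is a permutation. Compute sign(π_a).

+1

Orbit of 36 under x↦182x: [36, 296, 305, 379, 162, 159, 4]… (length divides ord_391(182)).
Cycle lengths of π_182 on ℤ/391ℤ: [176, 176, 22, 16, 1]; 5 cycles in total.
5 cycles on 391: each ℓ→(−1)^(ℓ−1), product (−1)^386 = +1.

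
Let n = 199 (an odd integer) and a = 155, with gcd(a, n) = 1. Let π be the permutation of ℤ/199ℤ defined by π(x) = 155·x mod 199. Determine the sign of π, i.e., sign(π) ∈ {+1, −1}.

Orbit of 56 under x↦155x: [56, 123, 160, 124, 116, 70, 104]… (length divides ord_199(155)).
π_155 has 3 disjoint cycles with lengths [99, 99, 1] on {0,…,198}.
n − c = 199 − 3 = 196; sign = (−1)^196 = +1.

+1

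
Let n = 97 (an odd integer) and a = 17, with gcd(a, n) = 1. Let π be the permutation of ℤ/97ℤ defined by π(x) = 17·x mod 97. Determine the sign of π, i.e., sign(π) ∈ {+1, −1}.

Orbit of 62 under x↦17x: [62, 84, 70, 26, 54, 45, 86]… (length divides ord_97(17)).
The orbit structure of x ↦ 17x mod 97: 2 orbits of sizes [96, 1].
2 cycles on 97: each ℓ→(−1)^(ℓ−1), product (−1)^95 = -1.

-1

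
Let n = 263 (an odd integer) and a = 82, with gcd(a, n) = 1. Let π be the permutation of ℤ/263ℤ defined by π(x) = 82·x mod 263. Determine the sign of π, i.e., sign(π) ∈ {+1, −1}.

Orbit of 80 under x↦82x: [80, 248, 85, 132, 41, 206, 60]… (length divides ord_263(82)).
2 cycles of lengths [262, 1].
263 − 2 = 261 transpositions; sign(π) = (−1)^261 = -1.
The Jacobi symbol (82|263) = -1 (Zolotarev) agrees.

-1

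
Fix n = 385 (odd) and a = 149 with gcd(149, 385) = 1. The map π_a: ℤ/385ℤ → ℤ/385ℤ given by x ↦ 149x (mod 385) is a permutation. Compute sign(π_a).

Trace 81: π^k(81) = [81, 134, 331, 39, 36, 359, 361] for k=0..6.
Decompose π into cycles: lengths [30, 30, 30, 30, 30, 30, 30, 30, 30, 30, 10, 10, 10, 10, 10, 6, 6, 6, 6, 3, 3, 2, 2, 1] (24 cycles, including the fixed point 0).
24 cycles on 385: each ℓ→(−1)^(ℓ−1), product (−1)^361 = -1.

-1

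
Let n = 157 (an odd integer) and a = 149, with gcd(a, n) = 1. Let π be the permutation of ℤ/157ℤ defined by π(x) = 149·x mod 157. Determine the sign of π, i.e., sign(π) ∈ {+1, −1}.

Start at x=128: 128 → 75 → 28 → 90 → 65 → 108 → 78 → … (one orbit).
Cycle type of π: 52×3 + 1; total 4 cycles.
4 cycles on 157: each ℓ→(−1)^(ℓ−1), product (−1)^153 = -1.
Via Zolotarev, sign(π_{149}) = (149|157) = -1.

-1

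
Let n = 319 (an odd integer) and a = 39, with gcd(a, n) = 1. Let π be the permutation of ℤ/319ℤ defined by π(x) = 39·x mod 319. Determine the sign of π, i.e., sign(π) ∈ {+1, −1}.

Orbit of 289 under x↦39x: [289, 106, 306, 131, 5, 195, 268]… (length divides ord_319(39)).
Decompose π into cycles: lengths [140, 140, 28, 10, 1] (5 cycles, including the fixed point 0).
Σ(ℓ_i−1) = 319−5 = 314; sign = (−1)^314 = +1.

+1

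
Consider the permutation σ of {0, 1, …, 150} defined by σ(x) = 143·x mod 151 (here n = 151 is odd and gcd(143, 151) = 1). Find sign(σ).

-1

Start at x=1: 1 → 143 → 64 → 92 → 19 → 150 → 8 → … (one orbit).
Cycle lengths of π_143 on ℤ/151ℤ: [10, 10, 10, 10, 10, 10, 10, 10, 10, 10, 10, 10, 10, 10, 10, 1]; 16 cycles in total.
16 cycles on 151: each ℓ→(−1)^(ℓ−1), product (−1)^135 = -1.
(143|151)_J = -1 (Zolotarev's lemma cross-check).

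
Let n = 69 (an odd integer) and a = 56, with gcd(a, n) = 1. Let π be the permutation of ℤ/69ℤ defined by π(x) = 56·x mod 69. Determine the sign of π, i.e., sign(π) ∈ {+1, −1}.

+1

Start at x=4: 4 → 17 → 55 → 44 → 49 → 53 → 1 → … (one orbit).
Cycle lengths of π_56 on ℤ/69ℤ: [22, 22, 22, 2, 1]; 5 cycles in total.
With 5 cycles on 69 points, sign = (−1)^{69−5} = +1.
Via Zolotarev, sign(π_{56}) = (56|69) = +1.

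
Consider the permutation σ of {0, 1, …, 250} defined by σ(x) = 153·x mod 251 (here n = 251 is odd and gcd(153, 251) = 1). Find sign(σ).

+1

Orbit of 48 under x↦153x: [48, 65, 156, 23, 5, 12, 79]… (length divides ord_251(153)).
π_153 has 3 disjoint cycles with lengths [125, 125, 1] on {0,…,250}.
Σ(ℓ_i−1) = 251−3 = 248; sign = (−1)^248 = +1.
Via Zolotarev, sign(π_{153}) = (153|251) = +1.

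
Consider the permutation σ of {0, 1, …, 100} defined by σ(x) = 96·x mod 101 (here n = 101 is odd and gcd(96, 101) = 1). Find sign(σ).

+1

Trace 33: π^k(33) = [33, 37, 17, 16, 21, 97, 20] for k=0..6.
The orbit structure of x ↦ 96x mod 101: 3 orbits of sizes [50, 50, 1].
3 cycles on 101: each ℓ→(−1)^(ℓ−1), product (−1)^98 = +1.
(96|101)_J = +1 (Zolotarev's lemma cross-check).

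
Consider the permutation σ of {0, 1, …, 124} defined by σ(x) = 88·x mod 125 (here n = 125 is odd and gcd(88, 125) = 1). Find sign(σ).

-1

Start at x=73: 73 → 49 → 62 → 81 → 3 → 14 → 107 → … (one orbit).
Cycle type of π: 100 + 20 + 4 + 1; total 4 cycles.
n − c = 125 − 4 = 121; sign = (−1)^121 = -1.
(88|125)_J = -1 (Zolotarev's lemma cross-check).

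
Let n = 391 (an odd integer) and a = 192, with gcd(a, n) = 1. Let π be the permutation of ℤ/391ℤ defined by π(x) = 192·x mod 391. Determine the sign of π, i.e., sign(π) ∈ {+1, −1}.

-1

Orbit of 150 under x↦192x: [150, 257, 78, 118, 369, 77, 317]… (length divides ord_391(192)).
Cycle type of π: 176×2 + 16 + 11×2 + 1; total 6 cycles.
sign(π) = (−1)^{n − #cycles} = (−1)^{391−6} = (−1)^385 = -1.
(192|391)_J = -1 (Zolotarev's lemma cross-check).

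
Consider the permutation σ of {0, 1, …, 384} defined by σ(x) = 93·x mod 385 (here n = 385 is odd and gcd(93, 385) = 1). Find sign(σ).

-1

Trace 23: π^k(23) = [23, 214, 267, 191, 53, 309, 247] for k=0..6.
Cycle lengths of π_93 on ℤ/385ℤ: [60, 60, 60, 60, 20, 20, 15, 15, 15, 15, 12, 12, 5, 5, 4, 3, 3, 1]; 18 cycles in total.
With 18 cycles on 385 points, sign = (−1)^{385−18} = -1.
Via Zolotarev, sign(π_{93}) = (93|385) = -1.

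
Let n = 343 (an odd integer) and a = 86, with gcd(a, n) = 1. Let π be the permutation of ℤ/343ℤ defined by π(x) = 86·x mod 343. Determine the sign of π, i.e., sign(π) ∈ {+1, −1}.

+1

Orbit of 184 under x↦86x: [184, 46, 183, 303, 333, 169, 128]… (length divides ord_343(86)).
Decompose π into cycles: lengths [147, 147, 21, 21, 3, 3, 1] (7 cycles, including the fixed point 0).
7 cycles on 343: each ℓ→(−1)^(ℓ−1), product (−1)^336 = +1.
The Jacobi symbol (86|343) = +1 (Zolotarev) agrees.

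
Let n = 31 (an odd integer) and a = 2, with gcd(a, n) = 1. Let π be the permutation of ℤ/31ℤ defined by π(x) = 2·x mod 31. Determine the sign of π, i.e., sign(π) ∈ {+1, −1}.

Orbit of 16 under x↦2x: [16, 1, 2, 4, 8]… (length divides ord_31(2)).
Cycle lengths of π_2 on ℤ/31ℤ: [5, 5, 5, 5, 5, 5, 1]; 7 cycles in total.
Σ(ℓ_i−1) = 31−7 = 24; sign = (−1)^24 = +1.
Zolotarev: (2|31) = +1, matching the cycle-count sign.

+1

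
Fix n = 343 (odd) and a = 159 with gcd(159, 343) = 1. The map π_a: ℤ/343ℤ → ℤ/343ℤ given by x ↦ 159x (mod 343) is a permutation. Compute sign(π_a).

Trace 135: π^k(135) = [135, 199, 85, 138, 333, 125, 324] for k=0..6.
The orbit structure of x ↦ 159x mod 343: 4 orbits of sizes [294, 42, 6, 1].
n − c = 343 − 4 = 339; sign = (−1)^339 = -1.
Via Zolotarev, sign(π_{159}) = (159|343) = -1.

-1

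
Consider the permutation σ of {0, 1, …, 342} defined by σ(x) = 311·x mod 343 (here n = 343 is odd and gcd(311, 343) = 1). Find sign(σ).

-1

Start at x=30: 30 → 69 → 193 → 341 → 64 → 10 → 23 → … (one orbit).
4 cycles of lengths [294, 42, 6, 1].
Σ(ℓ_i−1) = 343−4 = 339; sign = (−1)^339 = -1.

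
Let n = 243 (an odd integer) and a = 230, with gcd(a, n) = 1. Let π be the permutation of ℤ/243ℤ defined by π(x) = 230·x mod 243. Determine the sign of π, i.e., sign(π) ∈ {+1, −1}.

-1

Orbit of 62 under x↦230x: [62, 166, 29, 109, 41, 196, 125]… (length divides ord_243(230)).
Cycle lengths of π_230 on ℤ/243ℤ: [162, 54, 18, 6, 2, 1]; 6 cycles in total.
6 cycles on 243: each ℓ→(−1)^(ℓ−1), product (−1)^237 = -1.
Check: (230/243) = -1 by Zolotarev.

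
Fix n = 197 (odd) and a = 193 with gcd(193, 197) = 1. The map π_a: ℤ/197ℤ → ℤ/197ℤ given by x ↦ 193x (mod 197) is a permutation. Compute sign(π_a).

+1

Start at x=133: 133 → 59 → 158 → 156 → 164 → 132 → 63 → … (one orbit).
Cycle type of π: 49×4 + 1; total 5 cycles.
sign(π) = (−1)^{n − #cycles} = (−1)^{197−5} = (−1)^192 = +1.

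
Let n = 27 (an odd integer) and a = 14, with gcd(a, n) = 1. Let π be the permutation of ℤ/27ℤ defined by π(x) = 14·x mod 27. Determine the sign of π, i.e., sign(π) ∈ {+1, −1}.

Trace 4: π^k(4) = [4, 2, 1, 14, 7, 17, 22] for k=0..6.
4 cycles of lengths [18, 6, 2, 1].
With 4 cycles on 27 points, sign = (−1)^{27−4} = -1.

-1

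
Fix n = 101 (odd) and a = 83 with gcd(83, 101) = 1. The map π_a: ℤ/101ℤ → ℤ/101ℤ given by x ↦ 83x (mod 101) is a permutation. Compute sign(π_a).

Trace 7: π^k(7) = [7, 76, 46, 81, 57, 85, 86] for k=0..6.
π_83 has 2 disjoint cycles with lengths [100, 1] on {0,…,100}.
With 2 cycles on 101 points, sign = (−1)^{101−2} = -1.

-1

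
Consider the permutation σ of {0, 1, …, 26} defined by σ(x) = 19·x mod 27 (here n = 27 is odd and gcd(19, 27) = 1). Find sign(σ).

+1

Trace 10: π^k(10) = [10, 1, 19] for k=0..2.
π_19 has 15 disjoint cycles with lengths [3, 3, 3, 3, 3, 3, 1, 1, 1, 1, 1, 1, 1, 1, 1] on {0,…,26}.
27 − 15 = 12 transpositions; sign(π) = (−1)^12 = +1.
Via Zolotarev, sign(π_{19}) = (19|27) = +1.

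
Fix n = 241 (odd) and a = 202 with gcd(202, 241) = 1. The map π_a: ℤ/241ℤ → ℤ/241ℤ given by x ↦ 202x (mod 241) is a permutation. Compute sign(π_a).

Start at x=171: 171 → 79 → 52 → 141 → 44 → 212 → 167 → … (one orbit).
π_202 has 2 disjoint cycles with lengths [240, 1] on {0,…,240}.
241 − 2 = 239 transpositions; sign(π) = (−1)^239 = -1.
(202|241)_J = -1 (Zolotarev's lemma cross-check).

-1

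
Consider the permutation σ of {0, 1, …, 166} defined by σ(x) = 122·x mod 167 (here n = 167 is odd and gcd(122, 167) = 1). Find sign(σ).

Start at x=1: 1 → 122 → 21 → 57 → 107 → 28 → 76 → … (one orbit).
The orbit structure of x ↦ 122x mod 167: 3 orbits of sizes [83, 83, 1].
n − c = 167 − 3 = 164; sign = (−1)^164 = +1.

+1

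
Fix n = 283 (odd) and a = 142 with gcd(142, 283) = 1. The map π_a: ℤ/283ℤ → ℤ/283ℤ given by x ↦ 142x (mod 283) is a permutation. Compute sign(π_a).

Orbit of 155 under x↦142x: [155, 219, 251, 267, 275, 279, 281]… (length divides ord_283(142)).
Cycle type of π: 94×3 + 1; total 4 cycles.
With 4 cycles on 283 points, sign = (−1)^{283−4} = -1.
Zolotarev: (142|283) = -1, matching the cycle-count sign.

-1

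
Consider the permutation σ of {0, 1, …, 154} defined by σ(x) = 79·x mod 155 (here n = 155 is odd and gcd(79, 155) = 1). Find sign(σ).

Trace 101: π^k(101) = [101, 74, 111, 89, 56, 84, 126] for k=0..6.
Cycle lengths of π_79 on ℤ/155ℤ: [30, 30, 30, 30, 30, 2, 2, 1]; 8 cycles in total.
8 cycles on 155: each ℓ→(−1)^(ℓ−1), product (−1)^147 = -1.
Via Zolotarev, sign(π_{79}) = (79|155) = -1.

-1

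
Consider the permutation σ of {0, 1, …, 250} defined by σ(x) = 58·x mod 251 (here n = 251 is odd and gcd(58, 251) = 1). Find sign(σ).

Trace 68: π^k(68) = [68, 179, 91, 7, 155, 205, 93] for k=0..6.
Cycle type of π: 125×2 + 1; total 3 cycles.
251 − 3 = 248 transpositions; sign(π) = (−1)^248 = +1.

+1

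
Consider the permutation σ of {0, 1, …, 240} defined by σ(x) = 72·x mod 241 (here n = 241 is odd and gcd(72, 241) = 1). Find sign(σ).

Start at x=41: 41 → 60 → 223 → 150 → 196 → 134 → 8 → … (one orbit).
π_72 has 3 disjoint cycles with lengths [120, 120, 1] on {0,…,240}.
241 − 3 = 238 transpositions; sign(π) = (−1)^238 = +1.
Zolotarev: (72|241) = +1, matching the cycle-count sign.

+1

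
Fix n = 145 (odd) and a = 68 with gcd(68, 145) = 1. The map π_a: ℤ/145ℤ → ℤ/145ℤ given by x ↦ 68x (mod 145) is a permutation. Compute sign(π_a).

Trace 81: π^k(81) = [81, 143, 9, 32, 1, 68, 129] for k=0..6.
Cycle lengths of π_68 on ℤ/145ℤ: [28, 28, 28, 28, 28, 4, 1]; 7 cycles in total.
n − c = 145 − 7 = 138; sign = (−1)^138 = +1.

+1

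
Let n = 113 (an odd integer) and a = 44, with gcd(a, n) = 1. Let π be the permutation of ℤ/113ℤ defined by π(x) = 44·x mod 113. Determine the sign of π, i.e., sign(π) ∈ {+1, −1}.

+1

Orbit of 15 under x↦44x: [15, 95, 112, 69, 98, 18, 1]… (length divides ord_113(44)).
Cycle lengths of π_44 on ℤ/113ℤ: [8, 8, 8, 8, 8, 8, 8, 8, 8, 8, 8, 8, 8, 8, 1]; 15 cycles in total.
Σ(ℓ_i−1) = 113−15 = 98; sign = (−1)^98 = +1.
Via Zolotarev, sign(π_{44}) = (44|113) = +1.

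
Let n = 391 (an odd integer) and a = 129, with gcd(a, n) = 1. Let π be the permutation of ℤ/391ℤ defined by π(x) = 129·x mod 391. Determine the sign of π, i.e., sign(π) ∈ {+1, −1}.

Start at x=372: 372 → 286 → 140 → 74 → 162 → 175 → 288 → … (one orbit).
Cycle lengths of π_129 on ℤ/391ℤ: [176, 176, 22, 16, 1]; 5 cycles in total.
5 cycles on 391: each ℓ→(−1)^(ℓ−1), product (−1)^386 = +1.

+1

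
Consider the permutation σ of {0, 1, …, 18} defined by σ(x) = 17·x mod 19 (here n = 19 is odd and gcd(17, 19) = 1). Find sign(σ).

+1

Orbit of 16 under x↦17x: [16, 6, 7, 5, 9, 1, 17]… (length divides ord_19(17)).
Cycle lengths of π_17 on ℤ/19ℤ: [9, 9, 1]; 3 cycles in total.
Σ(ℓ_i−1) = 19−3 = 16; sign = (−1)^16 = +1.
The Jacobi symbol (17|19) = +1 (Zolotarev) agrees.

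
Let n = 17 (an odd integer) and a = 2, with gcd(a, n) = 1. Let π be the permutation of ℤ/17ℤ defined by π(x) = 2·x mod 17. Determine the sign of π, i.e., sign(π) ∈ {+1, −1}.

Orbit of 4 under x↦2x: [4, 8, 16, 15, 13, 9, 1]… (length divides ord_17(2)).
Cycle lengths of π_2 on ℤ/17ℤ: [8, 8, 1]; 3 cycles in total.
Σ(ℓ_i−1) = 17−3 = 14; sign = (−1)^14 = +1.
The Jacobi symbol (2|17) = +1 (Zolotarev) agrees.

+1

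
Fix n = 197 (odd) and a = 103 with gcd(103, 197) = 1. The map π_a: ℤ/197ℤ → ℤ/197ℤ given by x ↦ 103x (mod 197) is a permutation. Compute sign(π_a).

-1

Trace 14: π^k(14) = [14, 63, 185, 143, 151, 187, 152] for k=0..6.
Decompose π into cycles: lengths [196, 1] (2 cycles, including the fixed point 0).
2 cycles on 197: each ℓ→(−1)^(ℓ−1), product (−1)^195 = -1.
Check: (103/197) = -1 by Zolotarev.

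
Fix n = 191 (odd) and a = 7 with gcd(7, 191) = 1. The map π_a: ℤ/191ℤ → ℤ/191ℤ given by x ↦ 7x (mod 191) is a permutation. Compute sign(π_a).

-1

Start at x=109: 109 → 190 → 184 → 142 → 39 → 82 → 1 → … (one orbit).
Cycle type of π: 10×19 + 1; total 20 cycles.
With 20 cycles on 191 points, sign = (−1)^{191−20} = -1.
Zolotarev: (7|191) = -1, matching the cycle-count sign.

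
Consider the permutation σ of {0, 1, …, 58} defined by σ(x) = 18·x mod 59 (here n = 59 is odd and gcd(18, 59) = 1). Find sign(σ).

Start at x=18: 18 → 29 → 50 → 15 → 34 → 22 → 42 → … (one orbit).
Cycle type of π: 58 + 1; total 2 cycles.
sign(π) = (−1)^{n − #cycles} = (−1)^{59−2} = (−1)^57 = -1.

-1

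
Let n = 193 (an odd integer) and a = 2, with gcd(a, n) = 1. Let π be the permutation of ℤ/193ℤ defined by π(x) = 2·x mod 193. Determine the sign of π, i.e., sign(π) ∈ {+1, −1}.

Trace 150: π^k(150) = [150, 107, 21, 42, 84, 168, 143] for k=0..6.
Decompose π into cycles: lengths [96, 96, 1] (3 cycles, including the fixed point 0).
3 cycles on 193: each ℓ→(−1)^(ℓ−1), product (−1)^190 = +1.
(2|193)_J = +1 (Zolotarev's lemma cross-check).

+1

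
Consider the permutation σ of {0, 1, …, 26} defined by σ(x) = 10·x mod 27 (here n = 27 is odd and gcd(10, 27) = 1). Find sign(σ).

Start at x=19: 19 → 1 → 10 → 19 (one orbit).
Cycle lengths of π_10 on ℤ/27ℤ: [3, 3, 3, 3, 3, 3, 1, 1, 1, 1, 1, 1, 1, 1, 1]; 15 cycles in total.
15 cycles on 27: each ℓ→(−1)^(ℓ−1), product (−1)^12 = +1.
The Jacobi symbol (10|27) = +1 (Zolotarev) agrees.

+1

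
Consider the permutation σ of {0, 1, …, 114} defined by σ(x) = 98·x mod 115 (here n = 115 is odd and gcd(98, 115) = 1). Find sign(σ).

Start at x=16: 16 → 73 → 24 → 52 → 36 → 78 → 54 → … (one orbit).
6 cycles of lengths [44, 44, 11, 11, 4, 1].
With 6 cycles on 115 points, sign = (−1)^{115−6} = -1.

-1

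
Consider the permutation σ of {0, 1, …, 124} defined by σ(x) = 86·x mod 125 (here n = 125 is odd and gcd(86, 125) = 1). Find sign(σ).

+1

Orbit of 86 under x↦86x: [86, 21, 56, 66, 51, 11, 71]… (length divides ord_125(86)).
Cycle lengths of π_86 on ℤ/125ℤ: [25, 25, 25, 25, 5, 5, 5, 5, 1, 1, 1, 1, 1]; 13 cycles in total.
Σ(ℓ_i−1) = 125−13 = 112; sign = (−1)^112 = +1.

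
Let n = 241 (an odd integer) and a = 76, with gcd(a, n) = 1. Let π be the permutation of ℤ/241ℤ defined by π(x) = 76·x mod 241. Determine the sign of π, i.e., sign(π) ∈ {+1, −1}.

Orbit of 177 under x↦76x: [177, 197, 30, 111, 1, 76, 233]… (length divides ord_241(76)).
Cycle lengths of π_76 on ℤ/241ℤ: [16, 16, 16, 16, 16, 16, 16, 16, 16, 16, 16, 16, 16, 16, 16, 1]; 16 cycles in total.
sign(π) = (−1)^{n − #cycles} = (−1)^{241−16} = (−1)^225 = -1.
Zolotarev: (76|241) = -1, matching the cycle-count sign.

-1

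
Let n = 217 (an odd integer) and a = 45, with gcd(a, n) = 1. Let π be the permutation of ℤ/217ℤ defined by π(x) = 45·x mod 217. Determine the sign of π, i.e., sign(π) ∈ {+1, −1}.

-1

Orbit of 81 under x↦45x: [81, 173, 190, 87, 9, 188, 214]… (length divides ord_217(45)).
Cycle lengths of π_45 on ℤ/217ℤ: [30, 30, 30, 30, 30, 30, 15, 15, 6, 1]; 10 cycles in total.
With 10 cycles on 217 points, sign = (−1)^{217−10} = -1.
(45|217)_J = -1 (Zolotarev's lemma cross-check).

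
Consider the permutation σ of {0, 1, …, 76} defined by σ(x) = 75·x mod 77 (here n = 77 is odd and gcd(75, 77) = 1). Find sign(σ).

-1

Start at x=12: 12 → 53 → 48 → 58 → 38 → 1 → 75 → … (one orbit).
Cycle type of π: 30×2 + 6 + 5×2 + 1; total 6 cycles.
Σ(ℓ_i−1) = 77−6 = 71; sign = (−1)^71 = -1.
Via Zolotarev, sign(π_{75}) = (75|77) = -1.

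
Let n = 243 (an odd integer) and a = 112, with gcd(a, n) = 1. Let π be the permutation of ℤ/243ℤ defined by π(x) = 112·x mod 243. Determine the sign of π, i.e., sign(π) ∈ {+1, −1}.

+1

Start at x=205: 205 → 118 → 94 → 79 → 100 → 22 → 34 → … (one orbit).
π_112 has 11 disjoint cycles with lengths [81, 81, 27, 27, 9, 9, 3, 3, 1, 1, 1] on {0,…,242}.
11 cycles on 243: each ℓ→(−1)^(ℓ−1), product (−1)^232 = +1.
Zolotarev: (112|243) = +1, matching the cycle-count sign.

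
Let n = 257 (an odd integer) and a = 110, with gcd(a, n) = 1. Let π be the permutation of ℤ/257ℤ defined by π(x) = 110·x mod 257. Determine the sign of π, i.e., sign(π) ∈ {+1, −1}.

Trace 246: π^k(246) = [246, 75, 26, 33, 32, 179, 158] for k=0..6.
Decompose π into cycles: lengths [256, 1] (2 cycles, including the fixed point 0).
With 2 cycles on 257 points, sign = (−1)^{257−2} = -1.
(110|257)_J = -1 (Zolotarev's lemma cross-check).

-1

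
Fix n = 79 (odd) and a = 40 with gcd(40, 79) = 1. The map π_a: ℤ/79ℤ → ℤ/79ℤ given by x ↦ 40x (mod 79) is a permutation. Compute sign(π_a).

Start at x=2: 2 → 1 → 40 → 20 → 10 → 5 → 42 → … (one orbit).
3 cycles of lengths [39, 39, 1].
n − c = 79 − 3 = 76; sign = (−1)^76 = +1.
(40|79)_J = +1 (Zolotarev's lemma cross-check).

+1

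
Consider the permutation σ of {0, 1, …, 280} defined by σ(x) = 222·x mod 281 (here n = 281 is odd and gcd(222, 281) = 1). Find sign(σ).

Start at x=202: 202 → 165 → 100 → 1 → 222 → 109 → 32 → … (one orbit).
Decompose π into cycles: lengths [14, 14, 14, 14, 14, 14, 14, 14, 14, 14, 14, 14, 14, 14, 14, 14, 14, 14, 14, 14, 1] (21 cycles, including the fixed point 0).
Σ(ℓ_i−1) = 281−21 = 260; sign = (−1)^260 = +1.

+1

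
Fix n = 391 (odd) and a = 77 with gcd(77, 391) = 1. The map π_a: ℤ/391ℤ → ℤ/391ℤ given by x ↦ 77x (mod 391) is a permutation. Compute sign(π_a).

+1

Orbit of 196 under x↦77x: [196, 234, 32, 118, 93, 123, 87]… (length divides ord_391(77)).
Decompose π into cycles: lengths [88, 88, 88, 88, 11, 11, 8, 8, 1] (9 cycles, including the fixed point 0).
Σ(ℓ_i−1) = 391−9 = 382; sign = (−1)^382 = +1.
The Jacobi symbol (77|391) = +1 (Zolotarev) agrees.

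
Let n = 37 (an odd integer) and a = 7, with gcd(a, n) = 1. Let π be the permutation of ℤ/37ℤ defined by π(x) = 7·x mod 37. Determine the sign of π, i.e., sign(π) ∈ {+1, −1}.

+1

Trace 34: π^k(34) = [34, 16, 1, 7, 12, 10, 33] for k=0..6.
π_7 has 5 disjoint cycles with lengths [9, 9, 9, 9, 1] on {0,…,36}.
With 5 cycles on 37 points, sign = (−1)^{37−5} = +1.
The Jacobi symbol (7|37) = +1 (Zolotarev) agrees.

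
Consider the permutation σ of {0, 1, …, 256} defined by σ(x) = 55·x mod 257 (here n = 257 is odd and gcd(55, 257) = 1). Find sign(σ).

-1

Trace 40: π^k(40) = [40, 144, 210, 242, 203, 114, 102] for k=0..6.
The orbit structure of x ↦ 55x mod 257: 2 orbits of sizes [256, 1].
With 2 cycles on 257 points, sign = (−1)^{257−2} = -1.
The Jacobi symbol (55|257) = -1 (Zolotarev) agrees.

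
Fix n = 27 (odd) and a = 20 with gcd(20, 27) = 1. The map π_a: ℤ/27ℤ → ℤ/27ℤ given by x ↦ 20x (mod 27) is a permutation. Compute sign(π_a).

-1

Start at x=26: 26 → 7 → 5 → 19 → 2 → 13 → 17 → … (one orbit).
Cycle type of π: 18 + 6 + 2 + 1; total 4 cycles.
Σ(ℓ_i−1) = 27−4 = 23; sign = (−1)^23 = -1.
Zolotarev: (20|27) = -1, matching the cycle-count sign.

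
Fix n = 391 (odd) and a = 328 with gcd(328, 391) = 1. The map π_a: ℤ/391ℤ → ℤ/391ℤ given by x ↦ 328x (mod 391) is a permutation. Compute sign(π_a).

-1

Orbit of 26 under x↦328x: [26, 317, 361, 326, 185, 75, 358]… (length divides ord_391(328)).
Cycle type of π: 176×2 + 16 + 11×2 + 1; total 6 cycles.
Σ(ℓ_i−1) = 391−6 = 385; sign = (−1)^385 = -1.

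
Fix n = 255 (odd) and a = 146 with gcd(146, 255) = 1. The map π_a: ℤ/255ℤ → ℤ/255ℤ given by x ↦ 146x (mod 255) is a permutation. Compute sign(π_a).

Orbit of 71 under x↦146x: [71, 166, 11, 76, 131, 1, 146]… (length divides ord_255(146)).
The orbit structure of x ↦ 146x mod 255: 25 orbits of sizes [16, 16, 16, 16, 16, 16, 16, 16, 16, 16, 16, 16, 16, 16, 16, 2, 2, 2, 2, 2, 1, 1, 1, 1, 1].
sign(π) = (−1)^{n − #cycles} = (−1)^{255−25} = (−1)^230 = +1.
(146|255)_J = +1 (Zolotarev's lemma cross-check).

+1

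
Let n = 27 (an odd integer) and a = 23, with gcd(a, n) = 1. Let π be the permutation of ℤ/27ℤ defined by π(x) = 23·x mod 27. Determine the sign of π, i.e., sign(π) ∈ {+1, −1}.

-1

Start at x=2: 2 → 19 → 5 → 7 → 26 → 4 → 11 → … (one orbit).
Cycle type of π: 18 + 6 + 2 + 1; total 4 cycles.
n − c = 27 − 4 = 23; sign = (−1)^23 = -1.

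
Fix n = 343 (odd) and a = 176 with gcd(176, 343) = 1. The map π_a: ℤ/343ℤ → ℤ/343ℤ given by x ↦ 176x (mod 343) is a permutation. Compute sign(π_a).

+1

Trace 309: π^k(309) = [309, 190, 169, 246, 78, 8, 36] for k=0..6.
19 cycles of lengths [49, 49, 49, 49, 49, 49, 7, 7, 7, 7, 7, 7, 1, 1, 1, 1, 1, 1, 1].
19 cycles on 343: each ℓ→(−1)^(ℓ−1), product (−1)^324 = +1.
(176|343)_J = +1 (Zolotarev's lemma cross-check).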